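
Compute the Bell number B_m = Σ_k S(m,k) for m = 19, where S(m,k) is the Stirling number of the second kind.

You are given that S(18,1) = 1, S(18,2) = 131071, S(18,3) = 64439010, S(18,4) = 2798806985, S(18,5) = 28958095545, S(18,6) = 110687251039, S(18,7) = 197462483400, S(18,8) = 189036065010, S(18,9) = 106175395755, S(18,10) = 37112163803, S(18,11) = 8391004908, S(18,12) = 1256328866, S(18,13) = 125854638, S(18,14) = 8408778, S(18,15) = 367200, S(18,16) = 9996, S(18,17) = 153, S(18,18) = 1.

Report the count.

@19  (19,1):1·1+0→1, (19,2):131071·2+1→262143, (19,3):64439010·3+131071→193448101, (19,4):2798806985·4+64439010→11259666950, (19,5):28958095545·5+2798806985→147589284710, (19,6):110687251039·6+28958095545→693081601779, (19,7):197462483400·7+110687251039→1492924634839, (19,8):189036065010·8+197462483400→1709751003480, (19,9):106175395755·9+189036065010→1144614626805, (19,10):37112163803·10+106175395755→477297033785, (19,11):8391004908·11+37112163803→129413217791, (19,12):1256328866·12+8391004908→23466951300, (19,13):125854638·13+1256328866→2892439160, (19,14):8408778·14+125854638→243577530, (19,15):367200·15+8408778→13916778, (19,16):9996·16+367200→527136, (19,17):153·17+9996→12597, (19,18):1·18+153→171, (19,19):0·19+1→1
B_19 = ΣS(19,k) = 1+262143+193448101+11259666950+147589284710+693081601779+1492924634839+1709751003480+1144614626805+477297033785+129413217791+23466951300+2892439160+243577530+13916778+527136+12597+171+1 = 5832742205057

5832742205057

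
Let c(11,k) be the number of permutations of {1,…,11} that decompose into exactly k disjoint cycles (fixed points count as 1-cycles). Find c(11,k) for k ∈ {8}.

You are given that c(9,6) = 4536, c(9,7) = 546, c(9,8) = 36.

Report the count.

r10: T_10,7=9×546+4536=9450; T_10,8=9×36+546=870
r11: T_11,8=10×870+9450=18150
Read c(11,8) = 18150.

18150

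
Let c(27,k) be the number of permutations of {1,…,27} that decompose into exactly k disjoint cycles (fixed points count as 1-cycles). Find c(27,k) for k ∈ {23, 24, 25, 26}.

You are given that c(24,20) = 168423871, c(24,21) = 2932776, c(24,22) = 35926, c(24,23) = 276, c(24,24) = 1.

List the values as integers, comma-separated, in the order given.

row 25: T[25][21]=24·2932776+168423871=238810495  T[25][22]=24·35926+2932776=3795000  T[25][23]=24·276+35926=42550  T[25][24]=24·1+276=300  T[25][25]=24·0+1=1
row 26: T[26][22]=25·3795000+238810495=333685495  T[26][23]=25·42550+3795000=4858750  T[26][24]=25·300+42550=50050  T[26][25]=25·1+300=325  T[26][26]=25·0+1=1
row 27: T[27][23]=26·4858750+333685495=460012995  T[27][24]=26·50050+4858750=6160050  T[27][25]=26·325+50050=58500  T[27][26]=26·1+325=351
Read c(27,23) = 460012995, c(27,24) = 6160050, c(27,25) = 58500, c(27,26) = 351.

460012995, 6160050, 58500, 351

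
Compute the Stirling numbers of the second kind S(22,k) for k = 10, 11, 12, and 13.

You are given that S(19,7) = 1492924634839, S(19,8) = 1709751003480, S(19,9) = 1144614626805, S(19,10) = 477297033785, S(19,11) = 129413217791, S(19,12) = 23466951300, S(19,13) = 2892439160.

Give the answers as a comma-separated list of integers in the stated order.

835143799377954, 366282500870286, 108823356051137, 22496861868481

i=20: T(20,8)=1492924634839+8·1709751003480=15170932662679 | T(20,9)=1709751003480+9·1144614626805=12011282644725 | T(20,10)=1144614626805+10·477297033785=5917584964655 | T(20,11)=477297033785+11·129413217791=1900842429486 | T(20,12)=129413217791+12·23466951300=411016633391 | T(20,13)=23466951300+13·2892439160=61068660380
i=21: T(21,9)=15170932662679+9·12011282644725=123272476465204 | T(21,10)=12011282644725+10·5917584964655=71187132291275 | T(21,11)=5917584964655+11·1900842429486=26826851689001 | T(21,12)=1900842429486+12·411016633391=6833042030178 | T(21,13)=411016633391+13·61068660380=1204909218331
i=22: T(22,10)=123272476465204+10·71187132291275=835143799377954 | T(22,11)=71187132291275+11·26826851689001=366282500870286 | T(22,12)=26826851689001+12·6833042030178=108823356051137 | T(22,13)=6833042030178+13·1204909218331=22496861868481
Read S(22,10) = 835143799377954, S(22,11) = 366282500870286, S(22,12) = 108823356051137, S(22,13) = 22496861868481.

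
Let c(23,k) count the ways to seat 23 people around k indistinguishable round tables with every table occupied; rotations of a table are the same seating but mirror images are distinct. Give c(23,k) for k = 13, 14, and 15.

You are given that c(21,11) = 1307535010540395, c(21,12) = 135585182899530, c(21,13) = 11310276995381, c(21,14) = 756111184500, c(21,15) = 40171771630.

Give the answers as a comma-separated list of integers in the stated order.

@22  (22,12):135585182899530·21+1307535010540395→4154823851430525, (22,13):11310276995381·21+135585182899530→373100999802531, (22,14):756111184500·21+11310276995381→27188611869881, (22,15):40171771630·21+756111184500→1599718388730
@23  (23,13):373100999802531·22+4154823851430525→12363045847086207, (23,14):27188611869881·22+373100999802531→971250460939913, (23,15):1599718388730·22+27188611869881→62382416421941
Read c(23,13) = 12363045847086207, c(23,14) = 971250460939913, c(23,15) = 62382416421941.

12363045847086207, 971250460939913, 62382416421941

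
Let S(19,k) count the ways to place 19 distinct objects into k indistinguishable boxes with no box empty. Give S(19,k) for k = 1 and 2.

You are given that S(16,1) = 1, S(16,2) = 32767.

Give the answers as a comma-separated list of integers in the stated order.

row 17: T[17][1]=1·1+0=1  T[17][2]=2·32767+1=65535
row 18: T[18][1]=1·1+0=1  T[18][2]=2·65535+1=131071
row 19: T[19][1]=1·1+0=1  T[19][2]=2·131071+1=262143
Read S(19,1) = 1, S(19,2) = 262143.

1, 262143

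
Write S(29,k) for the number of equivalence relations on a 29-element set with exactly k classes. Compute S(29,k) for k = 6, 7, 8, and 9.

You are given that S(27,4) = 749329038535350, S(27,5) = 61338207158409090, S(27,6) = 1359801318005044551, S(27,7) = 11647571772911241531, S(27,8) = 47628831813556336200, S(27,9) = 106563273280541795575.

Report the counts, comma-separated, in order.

i=28: T(28,5)=749329038535350+5·61338207158409090=307440364830580800 | T(28,6)=61338207158409090+6·1359801318005044551=8220146115188676396 | T(28,7)=1359801318005044551+7·11647571772911241531=82892803728383735268 | T(28,8)=11647571772911241531+8·47628831813556336200=392678226281361931131 | T(28,9)=47628831813556336200+9·106563273280541795575=1006698291338432496375
i=29: T(29,6)=307440364830580800+6·8220146115188676396=49628317055962639176 | T(29,7)=8220146115188676396+7·82892803728383735268=588469772213874823272 | T(29,8)=82892803728383735268+8·392678226281361931131=3224318613979279184316 | T(29,9)=392678226281361931131+9·1006698291338432496375=9452962848327254398506
Read S(29,6) = 49628317055962639176, S(29,7) = 588469772213874823272, S(29,8) = 3224318613979279184316, S(29,9) = 9452962848327254398506.

49628317055962639176, 588469772213874823272, 3224318613979279184316, 9452962848327254398506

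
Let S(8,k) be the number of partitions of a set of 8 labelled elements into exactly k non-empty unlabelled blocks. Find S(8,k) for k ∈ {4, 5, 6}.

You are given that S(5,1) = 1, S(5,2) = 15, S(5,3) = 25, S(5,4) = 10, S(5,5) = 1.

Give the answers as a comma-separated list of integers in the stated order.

1701, 1050, 266

@6  (6,2):15·2+1→31, (6,3):25·3+15→90, (6,4):10·4+25→65, (6,5):1·5+10→15, (6,6):0·6+1→1
@7  (7,3):90·3+31→301, (7,4):65·4+90→350, (7,5):15·5+65→140, (7,6):1·6+15→21
@8  (8,4):350·4+301→1701, (8,5):140·5+350→1050, (8,6):21·6+140→266
Read S(8,4) = 1701, S(8,5) = 1050, S(8,6) = 266.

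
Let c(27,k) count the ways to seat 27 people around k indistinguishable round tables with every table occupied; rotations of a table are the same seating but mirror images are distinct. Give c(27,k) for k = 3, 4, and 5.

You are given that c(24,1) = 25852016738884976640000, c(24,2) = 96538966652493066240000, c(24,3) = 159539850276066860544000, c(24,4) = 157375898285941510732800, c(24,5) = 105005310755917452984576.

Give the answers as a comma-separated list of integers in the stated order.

2671674589068831403868160000, 2761307967193712729035776000, 1945067308917524165279692800

[25] T[25,1]:24*25852016738884976640000+0=620448401733239439360000 · T[25,2]:24*96538966652493066240000+25852016738884976640000=2342787216398718566400000 · T[25,3]:24*159539850276066860544000+96538966652493066240000=3925495373278097719296000 · T[25,4]:24*157375898285941510732800+159539850276066860544000=3936561409138663118131200 · T[25,5]:24*105005310755917452984576+157375898285941510732800=2677503356427960382362624
[26] T[26,2]:25*2342787216398718566400000+620448401733239439360000=59190128811701203599360000 · T[26,3]:25*3925495373278097719296000+2342787216398718566400000=100480171548351161548800000 · T[26,4]:25*3936561409138663118131200+3925495373278097719296000=102339530601744675672576000 · T[26,5]:25*2677503356427960382362624+3936561409138663118131200=70874145319837672677196800
[27] T[27,3]:26*100480171548351161548800000+59190128811701203599360000=2671674589068831403868160000 · T[27,4]:26*102339530601744675672576000+100480171548351161548800000=2761307967193712729035776000 · T[27,5]:26*70874145319837672677196800+102339530601744675672576000=1945067308917524165279692800
Read c(27,3) = 2671674589068831403868160000, c(27,4) = 2761307967193712729035776000, c(27,5) = 1945067308917524165279692800.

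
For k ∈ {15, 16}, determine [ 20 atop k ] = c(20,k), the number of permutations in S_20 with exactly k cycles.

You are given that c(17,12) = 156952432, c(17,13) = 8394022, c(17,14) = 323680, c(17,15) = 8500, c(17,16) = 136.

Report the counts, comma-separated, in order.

r18: T_18,13=17×8394022+156952432=299650806; T_18,14=17×323680+8394022=13896582; T_18,15=17×8500+323680=468180; T_18,16=17×136+8500=10812
r19: T_19,14=18×13896582+299650806=549789282; T_19,15=18×468180+13896582=22323822; T_19,16=18×10812+468180=662796
r20: T_20,15=19×22323822+549789282=973941900; T_20,16=19×662796+22323822=34916946
Read c(20,15) = 973941900, c(20,16) = 34916946.

973941900, 34916946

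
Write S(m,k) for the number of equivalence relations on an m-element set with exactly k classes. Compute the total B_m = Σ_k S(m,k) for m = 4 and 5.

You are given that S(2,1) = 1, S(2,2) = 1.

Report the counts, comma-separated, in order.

i=3: T(3,1)=0+1·1=1 | T(3,2)=1+2·1=3 | T(3,3)=1+3·0=1
i=4: T(4,1)=0+1·1=1 | T(4,2)=1+2·3=7 | T(4,3)=3+3·1=6 | T(4,4)=1+4·0=1
i=5: T(5,1)=0+1·1=1 | T(5,2)=1+2·7=15 | T(5,3)=7+3·6=25 | T(5,4)=6+4·1=10 | T(5,5)=1+5·0=1
B_4 = ΣS(4,k) = 1+7+6+1 = 15
B_5 = ΣS(5,k) = 1+15+25+10+1 = 52

15, 52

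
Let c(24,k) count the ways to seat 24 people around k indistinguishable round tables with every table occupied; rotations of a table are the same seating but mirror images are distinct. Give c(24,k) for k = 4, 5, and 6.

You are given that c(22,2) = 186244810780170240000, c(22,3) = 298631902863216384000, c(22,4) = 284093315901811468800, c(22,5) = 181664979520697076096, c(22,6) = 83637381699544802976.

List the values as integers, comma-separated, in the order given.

157375898285941510732800, 105005310755917452984576, 50779532534302850198976

row 23: T[23][3]=22·298631902863216384000+186244810780170240000=6756146673770930688000  T[23][4]=22·284093315901811468800+298631902863216384000=6548684852703068697600  T[23][5]=22·181664979520697076096+284093315901811468800=4280722865357147142912  T[23][6]=22·83637381699544802976+181664979520697076096=2021687376910682741568
row 24: T[24][4]=23·6548684852703068697600+6756146673770930688000=157375898285941510732800  T[24][5]=23·4280722865357147142912+6548684852703068697600=105005310755917452984576  T[24][6]=23·2021687376910682741568+4280722865357147142912=50779532534302850198976
Read c(24,4) = 157375898285941510732800, c(24,5) = 105005310755917452984576, c(24,6) = 50779532534302850198976.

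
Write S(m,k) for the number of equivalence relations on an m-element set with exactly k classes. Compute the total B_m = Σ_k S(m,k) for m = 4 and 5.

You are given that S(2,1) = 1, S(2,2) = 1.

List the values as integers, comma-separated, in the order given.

15, 52

[3] T[3,1]:1*1+0=1 · T[3,2]:2*1+1=3 · T[3,3]:3*0+1=1
[4] T[4,1]:1*1+0=1 · T[4,2]:2*3+1=7 · T[4,3]:3*1+3=6 · T[4,4]:4*0+1=1
[5] T[5,1]:1*1+0=1 · T[5,2]:2*7+1=15 · T[5,3]:3*6+7=25 · T[5,4]:4*1+6=10 · T[5,5]:5*0+1=1
B_4 = ΣS(4,k) = 1+7+6+1 = 15
B_5 = ΣS(5,k) = 1+15+25+10+1 = 52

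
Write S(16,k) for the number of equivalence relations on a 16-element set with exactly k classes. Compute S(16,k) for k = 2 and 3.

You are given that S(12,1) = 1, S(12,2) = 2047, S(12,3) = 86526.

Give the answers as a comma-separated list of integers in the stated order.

32767, 7141686

row 13: T[13][1]=1·1+0=1  T[13][2]=2·2047+1=4095  T[13][3]=3·86526+2047=261625
row 14: T[14][1]=1·1+0=1  T[14][2]=2·4095+1=8191  T[14][3]=3·261625+4095=788970
row 15: T[15][1]=1·1+0=1  T[15][2]=2·8191+1=16383  T[15][3]=3·788970+8191=2375101
row 16: T[16][2]=2·16383+1=32767  T[16][3]=3·2375101+16383=7141686
Read S(16,2) = 32767, S(16,3) = 7141686.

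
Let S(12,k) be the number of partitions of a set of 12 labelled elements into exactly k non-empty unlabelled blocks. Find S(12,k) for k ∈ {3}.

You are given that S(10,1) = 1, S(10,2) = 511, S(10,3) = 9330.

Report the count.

@11  (11,2):511·2+1→1023, (11,3):9330·3+511→28501
@12  (12,3):28501·3+1023→86526
Read S(12,3) = 86526.

86526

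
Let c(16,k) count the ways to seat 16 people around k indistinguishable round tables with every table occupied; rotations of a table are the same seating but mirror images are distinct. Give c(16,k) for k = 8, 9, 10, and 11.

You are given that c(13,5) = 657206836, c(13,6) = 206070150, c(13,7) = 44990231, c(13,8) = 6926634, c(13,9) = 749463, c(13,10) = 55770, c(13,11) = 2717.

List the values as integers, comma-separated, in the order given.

54631129553, 8207628000, 928095740, 78558480

r14: T_14,6=13×206070150+657206836=3336118786; T_14,7=13×44990231+206070150=790943153; T_14,8=13×6926634+44990231=135036473; T_14,9=13×749463+6926634=16669653; T_14,10=13×55770+749463=1474473; T_14,11=13×2717+55770=91091
r15: T_15,7=14×790943153+3336118786=14409322928; T_15,8=14×135036473+790943153=2681453775; T_15,9=14×16669653+135036473=368411615; T_15,10=14×1474473+16669653=37312275; T_15,11=14×91091+1474473=2749747
r16: T_16,8=15×2681453775+14409322928=54631129553; T_16,9=15×368411615+2681453775=8207628000; T_16,10=15×37312275+368411615=928095740; T_16,11=15×2749747+37312275=78558480
Read c(16,8) = 54631129553, c(16,9) = 8207628000, c(16,10) = 928095740, c(16,11) = 78558480.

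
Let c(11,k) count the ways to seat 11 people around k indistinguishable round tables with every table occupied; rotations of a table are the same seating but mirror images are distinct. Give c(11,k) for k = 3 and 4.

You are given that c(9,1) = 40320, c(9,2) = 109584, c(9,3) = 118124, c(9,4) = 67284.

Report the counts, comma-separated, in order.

[10] T[10,2]:9*109584+40320=1026576 · T[10,3]:9*118124+109584=1172700 · T[10,4]:9*67284+118124=723680
[11] T[11,3]:10*1172700+1026576=12753576 · T[11,4]:10*723680+1172700=8409500
Read c(11,3) = 12753576, c(11,4) = 8409500.

12753576, 8409500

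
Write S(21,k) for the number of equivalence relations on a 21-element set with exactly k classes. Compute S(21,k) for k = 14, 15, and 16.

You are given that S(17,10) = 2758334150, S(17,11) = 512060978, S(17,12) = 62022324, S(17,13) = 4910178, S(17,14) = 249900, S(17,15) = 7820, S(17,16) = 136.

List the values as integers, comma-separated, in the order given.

149304004500, 13087462580, 809944464

i=18: T(18,11)=2758334150+11·512060978=8391004908 | T(18,12)=512060978+12·62022324=1256328866 | T(18,13)=62022324+13·4910178=125854638 | T(18,14)=4910178+14·249900=8408778 | T(18,15)=249900+15·7820=367200 | T(18,16)=7820+16·136=9996
i=19: T(19,12)=8391004908+12·1256328866=23466951300 | T(19,13)=1256328866+13·125854638=2892439160 | T(19,14)=125854638+14·8408778=243577530 | T(19,15)=8408778+15·367200=13916778 | T(19,16)=367200+16·9996=527136
i=20: T(20,13)=23466951300+13·2892439160=61068660380 | T(20,14)=2892439160+14·243577530=6302524580 | T(20,15)=243577530+15·13916778=452329200 | T(20,16)=13916778+16·527136=22350954
i=21: T(21,14)=61068660380+14·6302524580=149304004500 | T(21,15)=6302524580+15·452329200=13087462580 | T(21,16)=452329200+16·22350954=809944464
Read S(21,14) = 149304004500, S(21,15) = 13087462580, S(21,16) = 809944464.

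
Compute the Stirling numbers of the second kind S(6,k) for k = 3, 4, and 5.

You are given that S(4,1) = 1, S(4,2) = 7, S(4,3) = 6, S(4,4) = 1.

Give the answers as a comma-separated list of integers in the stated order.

i=5: T(5,2)=1+2·7=15 | T(5,3)=7+3·6=25 | T(5,4)=6+4·1=10 | T(5,5)=1+5·0=1
i=6: T(6,3)=15+3·25=90 | T(6,4)=25+4·10=65 | T(6,5)=10+5·1=15
Read S(6,3) = 90, S(6,4) = 65, S(6,5) = 15.

90, 65, 15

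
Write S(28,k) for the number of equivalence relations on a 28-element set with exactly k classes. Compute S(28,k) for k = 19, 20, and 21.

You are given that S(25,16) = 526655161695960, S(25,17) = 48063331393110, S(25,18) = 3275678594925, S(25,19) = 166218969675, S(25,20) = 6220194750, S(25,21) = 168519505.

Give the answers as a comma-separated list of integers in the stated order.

r26: T_26,17=17×48063331393110+526655161695960=1343731795378830; T_26,18=18×3275678594925+48063331393110=107025546101760; T_26,19=19×166218969675+3275678594925=6433839018750; T_26,20=20×6220194750+166218969675=290622864675; T_26,21=21×168519505+6220194750=9759104355
r27: T_27,18=18×107025546101760+1343731795378830=3270191625210510; T_27,19=19×6433839018750+107025546101760=229268487458010; T_27,20=20×290622864675+6433839018750=12246296312250; T_27,21=21×9759104355+290622864675=495564056130
r28: T_28,19=19×229268487458010+3270191625210510=7626292886912700; T_28,20=20×12246296312250+229268487458010=474194413703010; T_28,21=21×495564056130+12246296312250=22653141490980
Read S(28,19) = 7626292886912700, S(28,20) = 474194413703010, S(28,21) = 22653141490980.

7626292886912700, 474194413703010, 22653141490980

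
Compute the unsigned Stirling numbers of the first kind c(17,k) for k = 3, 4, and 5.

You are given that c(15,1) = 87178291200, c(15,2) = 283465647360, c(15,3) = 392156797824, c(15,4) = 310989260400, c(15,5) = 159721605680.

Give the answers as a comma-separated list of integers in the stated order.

102992244837120, 87077748875904, 48366009233424

i=16: T(16,2)=87178291200+15·283465647360=4339163001600 | T(16,3)=283465647360+15·392156797824=6165817614720 | T(16,4)=392156797824+15·310989260400=5056995703824 | T(16,5)=310989260400+15·159721605680=2706813345600
i=17: T(17,3)=4339163001600+16·6165817614720=102992244837120 | T(17,4)=6165817614720+16·5056995703824=87077748875904 | T(17,5)=5056995703824+16·2706813345600=48366009233424
Read c(17,3) = 102992244837120, c(17,4) = 87077748875904, c(17,5) = 48366009233424.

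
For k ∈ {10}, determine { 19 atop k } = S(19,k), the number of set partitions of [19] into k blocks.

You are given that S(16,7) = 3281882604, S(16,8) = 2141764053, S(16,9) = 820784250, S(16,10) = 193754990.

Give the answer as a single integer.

i=17: T(17,8)=3281882604+8·2141764053=20415995028 | T(17,9)=2141764053+9·820784250=9528822303 | T(17,10)=820784250+10·193754990=2758334150
i=18: T(18,9)=20415995028+9·9528822303=106175395755 | T(18,10)=9528822303+10·2758334150=37112163803
i=19: T(19,10)=106175395755+10·37112163803=477297033785
Read S(19,10) = 477297033785.

477297033785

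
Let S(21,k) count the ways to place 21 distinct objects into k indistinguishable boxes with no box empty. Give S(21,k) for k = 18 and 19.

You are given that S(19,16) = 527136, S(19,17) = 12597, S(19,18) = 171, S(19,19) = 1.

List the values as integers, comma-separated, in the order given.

1023435, 19285

[20] T[20,17]:17*12597+527136=741285 · T[20,18]:18*171+12597=15675 · T[20,19]:19*1+171=190
[21] T[21,18]:18*15675+741285=1023435 · T[21,19]:19*190+15675=19285
Read S(21,18) = 1023435, S(21,19) = 19285.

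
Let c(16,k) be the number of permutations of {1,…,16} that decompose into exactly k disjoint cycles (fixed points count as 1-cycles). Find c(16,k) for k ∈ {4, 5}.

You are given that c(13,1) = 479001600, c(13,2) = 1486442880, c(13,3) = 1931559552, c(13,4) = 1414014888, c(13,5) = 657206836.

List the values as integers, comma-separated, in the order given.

[14] T[14,2]:13*1486442880+479001600=19802759040 · T[14,3]:13*1931559552+1486442880=26596717056 · T[14,4]:13*1414014888+1931559552=20313753096 · T[14,5]:13*657206836+1414014888=9957703756
[15] T[15,3]:14*26596717056+19802759040=392156797824 · T[15,4]:14*20313753096+26596717056=310989260400 · T[15,5]:14*9957703756+20313753096=159721605680
[16] T[16,4]:15*310989260400+392156797824=5056995703824 · T[16,5]:15*159721605680+310989260400=2706813345600
Read c(16,4) = 5056995703824, c(16,5) = 2706813345600.

5056995703824, 2706813345600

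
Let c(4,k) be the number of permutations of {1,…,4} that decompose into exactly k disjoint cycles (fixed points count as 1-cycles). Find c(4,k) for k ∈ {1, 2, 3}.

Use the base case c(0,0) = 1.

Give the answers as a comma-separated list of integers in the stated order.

row 1: T[1][1]=0·0+1=1
row 2: T[2][1]=1·1+0=1  T[2][2]=1·0+1=1
row 3: T[3][1]=2·1+0=2  T[3][2]=2·1+1=3  T[3][3]=2·0+1=1
row 4: T[4][1]=3·2+0=6  T[4][2]=3·3+2=11  T[4][3]=3·1+3=6
Read c(4,1) = 6, c(4,2) = 11, c(4,3) = 6.

6, 11, 6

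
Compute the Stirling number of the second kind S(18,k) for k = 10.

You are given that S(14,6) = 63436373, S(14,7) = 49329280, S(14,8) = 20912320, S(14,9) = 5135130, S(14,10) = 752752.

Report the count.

37112163803

[15] T[15,7]:7*49329280+63436373=408741333 · T[15,8]:8*20912320+49329280=216627840 · T[15,9]:9*5135130+20912320=67128490 · T[15,10]:10*752752+5135130=12662650
[16] T[16,8]:8*216627840+408741333=2141764053 · T[16,9]:9*67128490+216627840=820784250 · T[16,10]:10*12662650+67128490=193754990
[17] T[17,9]:9*820784250+2141764053=9528822303 · T[17,10]:10*193754990+820784250=2758334150
[18] T[18,10]:10*2758334150+9528822303=37112163803
Read S(18,10) = 37112163803.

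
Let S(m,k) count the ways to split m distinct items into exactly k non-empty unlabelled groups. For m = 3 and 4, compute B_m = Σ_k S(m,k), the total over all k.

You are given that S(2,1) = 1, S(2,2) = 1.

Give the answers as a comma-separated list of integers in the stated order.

5, 15

r3: T_3,1=1×1+0=1; T_3,2=2×1+1=3; T_3,3=3×0+1=1
r4: T_4,1=1×1+0=1; T_4,2=2×3+1=7; T_4,3=3×1+3=6; T_4,4=4×0+1=1
B_3 = ΣS(3,k) = 1+3+1 = 5
B_4 = ΣS(4,k) = 1+7+6+1 = 15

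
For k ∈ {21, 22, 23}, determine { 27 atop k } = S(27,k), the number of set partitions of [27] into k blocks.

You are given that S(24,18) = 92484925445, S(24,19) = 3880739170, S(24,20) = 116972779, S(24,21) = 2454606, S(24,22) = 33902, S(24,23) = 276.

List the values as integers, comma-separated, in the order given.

495564056130, 15015551265, 333832005

r25: T_25,19=19×3880739170+92484925445=166218969675; T_25,20=20×116972779+3880739170=6220194750; T_25,21=21×2454606+116972779=168519505; T_25,22=22×33902+2454606=3200450; T_25,23=23×276+33902=40250
r26: T_26,20=20×6220194750+166218969675=290622864675; T_26,21=21×168519505+6220194750=9759104355; T_26,22=22×3200450+168519505=238929405; T_26,23=23×40250+3200450=4126200
r27: T_27,21=21×9759104355+290622864675=495564056130; T_27,22=22×238929405+9759104355=15015551265; T_27,23=23×4126200+238929405=333832005
Read S(27,21) = 495564056130, S(27,22) = 15015551265, S(27,23) = 333832005.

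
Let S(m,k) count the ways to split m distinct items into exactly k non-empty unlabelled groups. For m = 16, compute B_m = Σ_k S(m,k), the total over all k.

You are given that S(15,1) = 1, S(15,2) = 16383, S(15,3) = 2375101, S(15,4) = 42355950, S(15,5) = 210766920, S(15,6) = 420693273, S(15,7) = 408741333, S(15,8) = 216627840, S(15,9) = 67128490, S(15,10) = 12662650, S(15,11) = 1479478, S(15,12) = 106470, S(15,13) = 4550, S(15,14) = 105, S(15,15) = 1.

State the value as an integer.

[16] T[16,1]:1*1+0=1 · T[16,2]:2*16383+1=32767 · T[16,3]:3*2375101+16383=7141686 · T[16,4]:4*42355950+2375101=171798901 · T[16,5]:5*210766920+42355950=1096190550 · T[16,6]:6*420693273+210766920=2734926558 · T[16,7]:7*408741333+420693273=3281882604 · T[16,8]:8*216627840+408741333=2141764053 · T[16,9]:9*67128490+216627840=820784250 · T[16,10]:10*12662650+67128490=193754990 · T[16,11]:11*1479478+12662650=28936908 · T[16,12]:12*106470+1479478=2757118 · T[16,13]:13*4550+106470=165620 · T[16,14]:14*105+4550=6020 · T[16,15]:15*1+105=120 · T[16,16]:16*0+1=1
B_16 = ΣS(16,k) = 1+32767+7141686+171798901+1096190550+2734926558+3281882604+2141764053+820784250+193754990+28936908+2757118+165620+6020+120+1 = 10480142147

10480142147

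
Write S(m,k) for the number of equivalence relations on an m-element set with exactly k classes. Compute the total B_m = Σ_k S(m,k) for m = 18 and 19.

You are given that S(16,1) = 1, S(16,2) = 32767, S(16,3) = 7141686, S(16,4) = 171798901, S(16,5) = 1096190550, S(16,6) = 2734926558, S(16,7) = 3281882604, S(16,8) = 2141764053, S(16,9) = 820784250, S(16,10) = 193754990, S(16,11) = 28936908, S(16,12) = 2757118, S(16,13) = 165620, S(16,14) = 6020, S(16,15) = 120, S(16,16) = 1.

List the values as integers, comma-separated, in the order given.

682076806159, 5832742205057

@17  (17,1):1·1+0→1, (17,2):32767·2+1→65535, (17,3):7141686·3+32767→21457825, (17,4):171798901·4+7141686→694337290, (17,5):1096190550·5+171798901→5652751651, (17,6):2734926558·6+1096190550→17505749898, (17,7):3281882604·7+2734926558→25708104786, (17,8):2141764053·8+3281882604→20415995028, (17,9):820784250·9+2141764053→9528822303, (17,10):193754990·10+820784250→2758334150, (17,11):28936908·11+193754990→512060978, (17,12):2757118·12+28936908→62022324, (17,13):165620·13+2757118→4910178, (17,14):6020·14+165620→249900, (17,15):120·15+6020→7820, (17,16):1·16+120→136, (17,17):0·17+1→1
@18  (18,1):1·1+0→1, (18,2):65535·2+1→131071, (18,3):21457825·3+65535→64439010, (18,4):694337290·4+21457825→2798806985, (18,5):5652751651·5+694337290→28958095545, (18,6):17505749898·6+5652751651→110687251039, (18,7):25708104786·7+17505749898→197462483400, (18,8):20415995028·8+25708104786→189036065010, (18,9):9528822303·9+20415995028→106175395755, (18,10):2758334150·10+9528822303→37112163803, (18,11):512060978·11+2758334150→8391004908, (18,12):62022324·12+512060978→1256328866, (18,13):4910178·13+62022324→125854638, (18,14):249900·14+4910178→8408778, (18,15):7820·15+249900→367200, (18,16):136·16+7820→9996, (18,17):1·17+136→153, (18,18):0·18+1→1
@19  (19,1):1·1+0→1, (19,2):131071·2+1→262143, (19,3):64439010·3+131071→193448101, (19,4):2798806985·4+64439010→11259666950, (19,5):28958095545·5+2798806985→147589284710, (19,6):110687251039·6+28958095545→693081601779, (19,7):197462483400·7+110687251039→1492924634839, (19,8):189036065010·8+197462483400→1709751003480, (19,9):106175395755·9+189036065010→1144614626805, (19,10):37112163803·10+106175395755→477297033785, (19,11):8391004908·11+37112163803→129413217791, (19,12):1256328866·12+8391004908→23466951300, (19,13):125854638·13+1256328866→2892439160, (19,14):8408778·14+125854638→243577530, (19,15):367200·15+8408778→13916778, (19,16):9996·16+367200→527136, (19,17):153·17+9996→12597, (19,18):1·18+153→171, (19,19):0·19+1→1
B_18 = ΣS(18,k) = 1+131071+64439010+2798806985+28958095545+110687251039+197462483400+189036065010+106175395755+37112163803+8391004908+1256328866+125854638+8408778+367200+9996+153+1 = 682076806159
B_19 = ΣS(19,k) = 1+262143+193448101+11259666950+147589284710+693081601779+1492924634839+1709751003480+1144614626805+477297033785+129413217791+23466951300+2892439160+243577530+13916778+527136+12597+171+1 = 5832742205057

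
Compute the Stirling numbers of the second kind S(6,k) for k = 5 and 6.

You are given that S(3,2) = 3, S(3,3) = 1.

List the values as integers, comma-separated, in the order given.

15, 1

i=4: T(4,3)=3+3·1=6 | T(4,4)=1+4·0=1
i=5: T(5,4)=6+4·1=10 | T(5,5)=1+5·0=1
i=6: T(6,5)=10+5·1=15 | T(6,6)=1+6·0=1
Read S(6,5) = 15, S(6,6) = 1.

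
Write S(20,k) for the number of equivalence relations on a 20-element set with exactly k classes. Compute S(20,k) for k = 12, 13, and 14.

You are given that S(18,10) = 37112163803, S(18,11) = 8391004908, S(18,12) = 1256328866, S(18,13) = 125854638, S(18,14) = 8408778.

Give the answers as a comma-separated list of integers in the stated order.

r19: T_19,11=11×8391004908+37112163803=129413217791; T_19,12=12×1256328866+8391004908=23466951300; T_19,13=13×125854638+1256328866=2892439160; T_19,14=14×8408778+125854638=243577530
r20: T_20,12=12×23466951300+129413217791=411016633391; T_20,13=13×2892439160+23466951300=61068660380; T_20,14=14×243577530+2892439160=6302524580
Read S(20,12) = 411016633391, S(20,13) = 61068660380, S(20,14) = 6302524580.

411016633391, 61068660380, 6302524580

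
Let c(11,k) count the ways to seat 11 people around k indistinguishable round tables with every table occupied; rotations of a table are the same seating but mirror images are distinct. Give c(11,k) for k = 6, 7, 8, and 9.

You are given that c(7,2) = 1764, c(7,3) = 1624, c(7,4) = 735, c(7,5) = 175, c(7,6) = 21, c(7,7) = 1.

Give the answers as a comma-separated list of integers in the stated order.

902055, 157773, 18150, 1320

i=8: T(8,3)=1764+7·1624=13132 | T(8,4)=1624+7·735=6769 | T(8,5)=735+7·175=1960 | T(8,6)=175+7·21=322 | T(8,7)=21+7·1=28 | T(8,8)=1+7·0=1
i=9: T(9,4)=13132+8·6769=67284 | T(9,5)=6769+8·1960=22449 | T(9,6)=1960+8·322=4536 | T(9,7)=322+8·28=546 | T(9,8)=28+8·1=36 | T(9,9)=1+8·0=1
i=10: T(10,5)=67284+9·22449=269325 | T(10,6)=22449+9·4536=63273 | T(10,7)=4536+9·546=9450 | T(10,8)=546+9·36=870 | T(10,9)=36+9·1=45
i=11: T(11,6)=269325+10·63273=902055 | T(11,7)=63273+10·9450=157773 | T(11,8)=9450+10·870=18150 | T(11,9)=870+10·45=1320
Read c(11,6) = 902055, c(11,7) = 157773, c(11,8) = 18150, c(11,9) = 1320.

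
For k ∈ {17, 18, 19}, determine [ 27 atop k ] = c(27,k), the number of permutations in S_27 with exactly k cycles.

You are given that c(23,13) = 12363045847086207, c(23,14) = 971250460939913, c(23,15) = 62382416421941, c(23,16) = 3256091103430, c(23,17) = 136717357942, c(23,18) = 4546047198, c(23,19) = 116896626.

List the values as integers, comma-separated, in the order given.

i=24: T(24,14)=12363045847086207+23·971250460939913=34701806448704206 | T(24,15)=971250460939913+23·62382416421941=2406046038644556 | T(24,16)=62382416421941+23·3256091103430=137272511800831 | T(24,17)=3256091103430+23·136717357942=6400590336096 | T(24,18)=136717357942+23·4546047198=241276443496 | T(24,19)=4546047198+23·116896626=7234669596
i=25: T(25,15)=34701806448704206+24·2406046038644556=92446911376173550 | T(25,16)=2406046038644556+24·137272511800831=5700586321864500 | T(25,17)=137272511800831+24·6400590336096=290886679867135 | T(25,18)=6400590336096+24·241276443496=12191224980000 | T(25,19)=241276443496+24·7234669596=414908513800
i=26: T(26,16)=92446911376173550+25·5700586321864500=234961569422786050 | T(26,17)=5700586321864500+25·290886679867135=12972753318542875 | T(26,18)=290886679867135+25·12191224980000=595667304367135 | T(26,19)=12191224980000+25·414908513800=22563937825000
i=27: T(27,17)=234961569422786050+26·12972753318542875=572253155704900800 | T(27,18)=12972753318542875+26·595667304367135=28460103232088385 | T(27,19)=595667304367135+26·22563937825000=1182329687817135
Read c(27,17) = 572253155704900800, c(27,18) = 28460103232088385, c(27,19) = 1182329687817135.

572253155704900800, 28460103232088385, 1182329687817135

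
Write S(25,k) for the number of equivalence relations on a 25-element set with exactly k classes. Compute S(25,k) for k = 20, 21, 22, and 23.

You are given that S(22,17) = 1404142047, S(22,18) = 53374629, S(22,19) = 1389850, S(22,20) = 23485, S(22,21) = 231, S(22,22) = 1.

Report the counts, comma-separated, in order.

6220194750, 168519505, 3200450, 40250

r23: T_23,18=18×53374629+1404142047=2364885369; T_23,19=19×1389850+53374629=79781779; T_23,20=20×23485+1389850=1859550; T_23,21=21×231+23485=28336; T_23,22=22×1+231=253; T_23,23=23×0+1=1
r24: T_24,19=19×79781779+2364885369=3880739170; T_24,20=20×1859550+79781779=116972779; T_24,21=21×28336+1859550=2454606; T_24,22=22×253+28336=33902; T_24,23=23×1+253=276
r25: T_25,20=20×116972779+3880739170=6220194750; T_25,21=21×2454606+116972779=168519505; T_25,22=22×33902+2454606=3200450; T_25,23=23×276+33902=40250
Read S(25,20) = 6220194750, S(25,21) = 168519505, S(25,22) = 3200450, S(25,23) = 40250.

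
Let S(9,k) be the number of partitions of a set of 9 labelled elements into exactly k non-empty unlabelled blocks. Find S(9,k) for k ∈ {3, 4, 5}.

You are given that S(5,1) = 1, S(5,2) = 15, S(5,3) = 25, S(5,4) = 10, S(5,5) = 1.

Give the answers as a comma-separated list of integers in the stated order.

@6  (6,1):1·1+0→1, (6,2):15·2+1→31, (6,3):25·3+15→90, (6,4):10·4+25→65, (6,5):1·5+10→15
@7  (7,1):1·1+0→1, (7,2):31·2+1→63, (7,3):90·3+31→301, (7,4):65·4+90→350, (7,5):15·5+65→140
@8  (8,2):63·2+1→127, (8,3):301·3+63→966, (8,4):350·4+301→1701, (8,5):140·5+350→1050
@9  (9,3):966·3+127→3025, (9,4):1701·4+966→7770, (9,5):1050·5+1701→6951
Read S(9,3) = 3025, S(9,4) = 7770, S(9,5) = 6951.

3025, 7770, 6951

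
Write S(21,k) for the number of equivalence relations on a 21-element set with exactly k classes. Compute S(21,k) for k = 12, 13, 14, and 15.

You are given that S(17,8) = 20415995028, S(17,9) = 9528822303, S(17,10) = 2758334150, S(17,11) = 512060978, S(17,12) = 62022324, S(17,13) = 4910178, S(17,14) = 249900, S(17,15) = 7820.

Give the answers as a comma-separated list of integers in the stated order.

6833042030178, 1204909218331, 149304004500, 13087462580

i=18: T(18,9)=20415995028+9·9528822303=106175395755 | T(18,10)=9528822303+10·2758334150=37112163803 | T(18,11)=2758334150+11·512060978=8391004908 | T(18,12)=512060978+12·62022324=1256328866 | T(18,13)=62022324+13·4910178=125854638 | T(18,14)=4910178+14·249900=8408778 | T(18,15)=249900+15·7820=367200
i=19: T(19,10)=106175395755+10·37112163803=477297033785 | T(19,11)=37112163803+11·8391004908=129413217791 | T(19,12)=8391004908+12·1256328866=23466951300 | T(19,13)=1256328866+13·125854638=2892439160 | T(19,14)=125854638+14·8408778=243577530 | T(19,15)=8408778+15·367200=13916778
i=20: T(20,11)=477297033785+11·129413217791=1900842429486 | T(20,12)=129413217791+12·23466951300=411016633391 | T(20,13)=23466951300+13·2892439160=61068660380 | T(20,14)=2892439160+14·243577530=6302524580 | T(20,15)=243577530+15·13916778=452329200
i=21: T(21,12)=1900842429486+12·411016633391=6833042030178 | T(21,13)=411016633391+13·61068660380=1204909218331 | T(21,14)=61068660380+14·6302524580=149304004500 | T(21,15)=6302524580+15·452329200=13087462580
Read S(21,12) = 6833042030178, S(21,13) = 1204909218331, S(21,14) = 149304004500, S(21,15) = 13087462580.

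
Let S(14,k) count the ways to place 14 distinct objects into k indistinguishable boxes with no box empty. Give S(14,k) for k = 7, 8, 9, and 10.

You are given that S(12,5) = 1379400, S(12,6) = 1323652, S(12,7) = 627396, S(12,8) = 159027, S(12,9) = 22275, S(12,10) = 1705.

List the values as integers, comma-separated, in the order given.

[13] T[13,6]:6*1323652+1379400=9321312 · T[13,7]:7*627396+1323652=5715424 · T[13,8]:8*159027+627396=1899612 · T[13,9]:9*22275+159027=359502 · T[13,10]:10*1705+22275=39325
[14] T[14,7]:7*5715424+9321312=49329280 · T[14,8]:8*1899612+5715424=20912320 · T[14,9]:9*359502+1899612=5135130 · T[14,10]:10*39325+359502=752752
Read S(14,7) = 49329280, S(14,8) = 20912320, S(14,9) = 5135130, S(14,10) = 752752.

49329280, 20912320, 5135130, 752752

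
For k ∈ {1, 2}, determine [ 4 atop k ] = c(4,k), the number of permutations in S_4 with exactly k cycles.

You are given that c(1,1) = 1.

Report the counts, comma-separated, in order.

6, 11

i=2: T(2,1)=0+1·1=1 | T(2,2)=1+1·0=1
i=3: T(3,1)=0+2·1=2 | T(3,2)=1+2·1=3
i=4: T(4,1)=0+3·2=6 | T(4,2)=2+3·3=11
Read c(4,1) = 6, c(4,2) = 11.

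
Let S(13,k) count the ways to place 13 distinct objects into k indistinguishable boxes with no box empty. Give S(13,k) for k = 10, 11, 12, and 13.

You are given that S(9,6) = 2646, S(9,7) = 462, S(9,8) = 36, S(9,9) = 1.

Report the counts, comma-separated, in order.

r10: T_10,7=7×462+2646=5880; T_10,8=8×36+462=750; T_10,9=9×1+36=45; T_10,10=10×0+1=1
r11: T_11,8=8×750+5880=11880; T_11,9=9×45+750=1155; T_11,10=10×1+45=55; T_11,11=11×0+1=1
r12: T_12,9=9×1155+11880=22275; T_12,10=10×55+1155=1705; T_12,11=11×1+55=66; T_12,12=12×0+1=1
r13: T_13,10=10×1705+22275=39325; T_13,11=11×66+1705=2431; T_13,12=12×1+66=78; T_13,13=13×0+1=1
Read S(13,10) = 39325, S(13,11) = 2431, S(13,12) = 78, S(13,13) = 1.

39325, 2431, 78, 1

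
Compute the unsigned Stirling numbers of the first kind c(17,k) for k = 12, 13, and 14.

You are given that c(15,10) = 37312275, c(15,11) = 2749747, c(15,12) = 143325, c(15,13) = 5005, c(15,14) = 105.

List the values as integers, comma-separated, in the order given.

@16  (16,11):2749747·15+37312275→78558480, (16,12):143325·15+2749747→4899622, (16,13):5005·15+143325→218400, (16,14):105·15+5005→6580
@17  (17,12):4899622·16+78558480→156952432, (17,13):218400·16+4899622→8394022, (17,14):6580·16+218400→323680
Read c(17,12) = 156952432, c(17,13) = 8394022, c(17,14) = 323680.

156952432, 8394022, 323680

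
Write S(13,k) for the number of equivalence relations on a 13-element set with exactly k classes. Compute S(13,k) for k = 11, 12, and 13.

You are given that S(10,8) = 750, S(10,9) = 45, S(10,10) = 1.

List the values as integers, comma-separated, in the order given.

[11] T[11,9]:9*45+750=1155 · T[11,10]:10*1+45=55 · T[11,11]:11*0+1=1
[12] T[12,10]:10*55+1155=1705 · T[12,11]:11*1+55=66 · T[12,12]:12*0+1=1
[13] T[13,11]:11*66+1705=2431 · T[13,12]:12*1+66=78 · T[13,13]:13*0+1=1
Read S(13,11) = 2431, S(13,12) = 78, S(13,13) = 1.

2431, 78, 1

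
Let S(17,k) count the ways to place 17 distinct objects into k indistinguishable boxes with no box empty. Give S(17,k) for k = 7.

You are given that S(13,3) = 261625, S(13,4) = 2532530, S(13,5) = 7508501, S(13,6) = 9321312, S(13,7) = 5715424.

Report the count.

25708104786

row 14: T[14][4]=4·2532530+261625=10391745  T[14][5]=5·7508501+2532530=40075035  T[14][6]=6·9321312+7508501=63436373  T[14][7]=7·5715424+9321312=49329280
row 15: T[15][5]=5·40075035+10391745=210766920  T[15][6]=6·63436373+40075035=420693273  T[15][7]=7·49329280+63436373=408741333
row 16: T[16][6]=6·420693273+210766920=2734926558  T[16][7]=7·408741333+420693273=3281882604
row 17: T[17][7]=7·3281882604+2734926558=25708104786
Read S(17,7) = 25708104786.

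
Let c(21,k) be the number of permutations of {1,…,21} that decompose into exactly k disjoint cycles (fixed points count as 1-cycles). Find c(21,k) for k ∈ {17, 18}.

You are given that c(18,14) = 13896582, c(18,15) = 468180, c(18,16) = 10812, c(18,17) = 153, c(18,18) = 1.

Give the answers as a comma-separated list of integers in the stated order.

i=19: T(19,15)=13896582+18·468180=22323822 | T(19,16)=468180+18·10812=662796 | T(19,17)=10812+18·153=13566 | T(19,18)=153+18·1=171
i=20: T(20,16)=22323822+19·662796=34916946 | T(20,17)=662796+19·13566=920550 | T(20,18)=13566+19·171=16815
i=21: T(21,17)=34916946+20·920550=53327946 | T(21,18)=920550+20·16815=1256850
Read c(21,17) = 53327946, c(21,18) = 1256850.

53327946, 1256850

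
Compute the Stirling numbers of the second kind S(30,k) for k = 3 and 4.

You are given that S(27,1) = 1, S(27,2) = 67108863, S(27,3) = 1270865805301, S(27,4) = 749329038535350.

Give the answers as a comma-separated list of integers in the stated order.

34314651811530, 48004081105038305

[28] T[28,1]:1*1+0=1 · T[28,2]:2*67108863+1=134217727 · T[28,3]:3*1270865805301+67108863=3812664524766 · T[28,4]:4*749329038535350+1270865805301=2998587019946701
[29] T[29,2]:2*134217727+1=268435455 · T[29,3]:3*3812664524766+134217727=11438127792025 · T[29,4]:4*2998587019946701+3812664524766=11998160744311570
[30] T[30,3]:3*11438127792025+268435455=34314651811530 · T[30,4]:4*11998160744311570+11438127792025=48004081105038305
Read S(30,3) = 34314651811530, S(30,4) = 48004081105038305.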